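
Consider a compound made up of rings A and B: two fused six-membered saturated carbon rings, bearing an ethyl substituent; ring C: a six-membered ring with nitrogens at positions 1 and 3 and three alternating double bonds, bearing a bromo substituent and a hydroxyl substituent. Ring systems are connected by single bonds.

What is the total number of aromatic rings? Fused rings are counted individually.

Ring A has only sp³ atoms, so it is not fully conjugated — not aromatic (cyclohexane ring).
Ring B has only sp³ atoms, so it is not fully conjugated — not aromatic (cyclohexane ring).
Ring C has a continuous p-orbital overlap around the ring; 3 ring double bonds give 6 π electrons. Since 6 = 4n+2 (n=1), ring C is aromatic (pyrimidine).
Aromatic: C. Total: 1.

1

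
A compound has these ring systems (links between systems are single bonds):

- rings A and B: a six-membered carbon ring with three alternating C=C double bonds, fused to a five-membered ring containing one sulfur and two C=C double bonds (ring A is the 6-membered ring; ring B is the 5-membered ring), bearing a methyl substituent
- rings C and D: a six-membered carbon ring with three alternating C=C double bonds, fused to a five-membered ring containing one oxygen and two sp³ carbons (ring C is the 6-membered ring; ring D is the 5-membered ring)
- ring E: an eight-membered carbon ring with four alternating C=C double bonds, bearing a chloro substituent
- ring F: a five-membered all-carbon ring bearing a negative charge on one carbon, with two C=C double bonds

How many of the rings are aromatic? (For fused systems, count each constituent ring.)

4

Rings A and B form a fused bicyclic system (with one sulfur) with 9 sp² atoms and 10 π electrons from ring double bonds plus a heteroatom lone pair. 10 = 4(2)+2, so the system is aromatic and both rings count as aromatic (benzothiophene).
Ring C is fully conjugated (every ring atom contributes a p orbital); 3 ring double bonds give 6 π electrons. Since 6 = 4n+2 (n=1), ring C is aromatic (benzene ring).
Ring D has two sp³ carbons, so it is not fully conjugated — not aromatic (oxolane ring).
Ring E has only sp² ring atoms; a planar conformation would have a fully conjugated π system of 8 electrons. But 8 = 4(2), which is 4n not 4n+2, so ring E is not aromatic (cyclooctatetraene) — cyclooctatetraene distorts into a non-planar tub to avoid antiaromaticity.
Ring F is fully conjugated (every ring atom contributes a p orbital); 2 ring double bonds (4 π electrons) plus the carbanion lone pair (2) give 6 π electrons. 6 = 4(1)+2, so ring F is aromatic (cyclopentadienyl anion).
Aromatic: A, B, C, F. Total: 4.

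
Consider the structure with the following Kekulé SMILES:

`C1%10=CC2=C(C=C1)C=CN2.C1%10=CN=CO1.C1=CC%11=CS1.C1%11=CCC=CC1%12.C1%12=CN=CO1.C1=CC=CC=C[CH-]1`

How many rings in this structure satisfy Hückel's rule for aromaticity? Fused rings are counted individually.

5

The SMILES encodes a six-membered carbon ring with three alternating C=C double bonds, fused to a five-membered ring containing one N–H nitrogen and two C=C double bonds; a five-membered ring with an oxygen at position 1 and a nitrogen at position 3 (in a C=N bond), with two double bonds; a five-membered ring of four carbons and one sulfur, with two C=C double bonds; a six-membered carbon ring with two isolated C=C double bonds and two sp³ carbons; a five-membered ring with an oxygen at position 1 and a nitrogen at position 3 (in a C=N bond), with two double bonds; a seven-membered all-carbon ring bearing a negative charge on one carbon, with three C=C double bonds.
The fused 6/5-membered bicyclic (with one N–H) is a single π system with 9 sp² atoms and 10 π electrons from ring double bonds plus a heteroatom lone pair. 10 = 4(2)+2, so the system is aromatic and both rings count as aromatic (indole).
The 5-membered ring with one oxygen and one =N– is planar and fully conjugated; 2 ring double bonds (4 π electrons) plus a heteroatom lone pair (2) give 6 π electrons. 6 = 4(1)+2, so it is aromatic (oxazole).
The 5-membered ring with one sulfur is fully conjugated (every ring atom contributes a p orbital); 2 ring double bonds (4 π electrons) plus a heteroatom lone pair (2) give 6 π electrons. 6 = 4(1)+2, so it is aromatic (thiophene).
The 6-membered ring has two sp³ carbons, so it is not fully conjugated — not aromatic (1,4-cyclohexadiene).
The second 5-membered ring with one oxygen and one =N– is fully conjugated (every ring atom contributes a p orbital); 2 ring double bonds (4 π electrons) plus a heteroatom lone pair (2) give 6 π electrons. Since 6 = 4n+2 (n=1), it is aromatic (oxazole).
The 7-membered ring has only sp² ring atoms; a planar conformation would have a fully conjugated π system of 8 electrons. But 8 = 4(2), which is 4n not 4n+2, so it is not aromatic (cycloheptatrienyl anion).
5 of the 7 rings are aromatic. Total: 5.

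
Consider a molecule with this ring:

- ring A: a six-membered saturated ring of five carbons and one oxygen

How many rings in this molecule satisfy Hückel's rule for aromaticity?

Ring A has only sp³ atoms, so it is not fully conjugated — not aromatic (tetrahydropyran).

0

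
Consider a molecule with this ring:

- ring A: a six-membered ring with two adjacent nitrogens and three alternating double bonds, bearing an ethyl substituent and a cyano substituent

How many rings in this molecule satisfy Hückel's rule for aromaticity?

1

Ring A is fully conjugated (every ring atom contributes a p orbital); 3 ring double bonds give 6 π electrons. 6 = 4(1)+2, so ring A is aromatic (pyridazine).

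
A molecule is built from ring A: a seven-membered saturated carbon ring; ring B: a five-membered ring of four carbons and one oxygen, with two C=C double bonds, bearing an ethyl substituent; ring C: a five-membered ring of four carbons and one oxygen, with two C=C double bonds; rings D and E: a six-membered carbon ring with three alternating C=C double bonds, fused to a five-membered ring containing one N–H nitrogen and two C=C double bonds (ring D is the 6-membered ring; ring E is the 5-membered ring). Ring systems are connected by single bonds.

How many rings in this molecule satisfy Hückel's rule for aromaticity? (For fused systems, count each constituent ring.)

Ring A has only sp³ atoms, so it is not fully conjugated — not aromatic (cycloheptane).
Ring B is fully conjugated (every ring atom contributes a p orbital); 2 ring double bonds (4 π electrons) plus a heteroatom lone pair (2) give 6 π electrons. That satisfies 4n+2 with n=1, so ring B is aromatic (furan).
Ring C is fully conjugated (every ring atom contributes a p orbital); 2 ring double bonds (4 π electrons) plus a heteroatom lone pair (2) give 6 π electrons. 6 = 4(1)+2, so ring C is aromatic (furan).
Rings D and E form a fused bicyclic system (with one N–H) with 9 sp² atoms and 10 π electrons from ring double bonds plus a heteroatom lone pair. 10 = 4(2)+2, so the system is aromatic and both rings count as aromatic (indole).
Aromatic: B, C, D, E. Total: 4.

4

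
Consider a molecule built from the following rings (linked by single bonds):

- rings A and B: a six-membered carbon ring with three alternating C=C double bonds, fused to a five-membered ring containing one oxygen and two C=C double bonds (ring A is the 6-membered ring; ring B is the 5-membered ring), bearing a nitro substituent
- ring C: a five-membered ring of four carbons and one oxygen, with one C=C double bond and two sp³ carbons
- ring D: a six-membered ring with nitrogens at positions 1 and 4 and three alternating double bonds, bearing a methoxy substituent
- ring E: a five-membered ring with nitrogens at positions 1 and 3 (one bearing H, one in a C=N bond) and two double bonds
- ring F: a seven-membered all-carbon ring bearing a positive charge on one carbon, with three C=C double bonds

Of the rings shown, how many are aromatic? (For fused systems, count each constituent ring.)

Rings A and B form a fused bicyclic system (with one oxygen) with 9 sp² atoms and 10 π electrons from ring double bonds plus a heteroatom lone pair. 10 = 4(2)+2, so the system is aromatic and both rings count as aromatic (benzofuran).
Ring C has two sp³ carbons, so it is not fully conjugated — not aromatic (2,3-dihydrofuran).
Ring D is fully conjugated (every ring atom contributes a p orbital); 3 ring double bonds give 6 π electrons. That satisfies 4n+2 with n=1, so ring D is aromatic (pyrazine).
Ring E is planar and fully conjugated; 2 ring double bonds (4 π electrons) plus a heteroatom lone pair (2) give 6 π electrons. Since 6 = 4n+2 (n=1), ring E is aromatic (imidazole).
Ring F has a continuous p-orbital overlap around the ring; 3 ring double bonds (6 π electrons) plus the carbocation's empty p orbital (0, but keeps the ring conjugated) give 6 π electrons. 6 = 4(1)+2, so ring F is aromatic (tropylium cation).
Aromatic: A, B, D, E, F. Total: 5.

5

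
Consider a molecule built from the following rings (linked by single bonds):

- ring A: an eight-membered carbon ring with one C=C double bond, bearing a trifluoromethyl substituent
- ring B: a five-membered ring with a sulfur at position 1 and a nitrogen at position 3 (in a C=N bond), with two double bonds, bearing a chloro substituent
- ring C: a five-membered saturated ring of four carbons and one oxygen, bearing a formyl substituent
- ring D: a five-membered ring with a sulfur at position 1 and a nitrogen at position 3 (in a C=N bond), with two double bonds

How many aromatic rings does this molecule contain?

Ring A has six sp³ carbons, so it is not fully conjugated — not aromatic (cyclooctene).
Ring B is planar and fully conjugated; 2 ring double bonds (4 π electrons) plus a heteroatom lone pair (2) give 6 π electrons. That satisfies 4n+2 with n=1, so ring B is aromatic (thiazole).
Ring C has only sp³ atoms, so it is not fully conjugated — not aromatic (tetrahydrofuran).
Ring D is planar and fully conjugated; 2 ring double bonds (4 π electrons) plus a heteroatom lone pair (2) give 6 π electrons. 6 = 4(1)+2, so ring D is aromatic (thiazole).
Aromatic: B, D. Total: 2.

2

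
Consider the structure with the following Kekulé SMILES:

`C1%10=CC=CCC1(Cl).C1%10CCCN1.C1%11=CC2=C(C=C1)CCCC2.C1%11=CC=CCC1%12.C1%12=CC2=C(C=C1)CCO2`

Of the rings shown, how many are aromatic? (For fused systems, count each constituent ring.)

The SMILES encodes a six-membered carbon ring with two conjugated C=C double bonds and two sp³ carbons; a five-membered saturated ring of four carbons and one N–H nitrogen; a six-membered carbon ring with three alternating C=C double bonds, fused to a saturated six-membered carbon ring; a six-membered carbon ring with two conjugated C=C double bonds and two sp³ carbons; a six-membered carbon ring with three alternating C=C double bonds, fused to a five-membered ring containing one oxygen and two sp³ carbons.
The 6-membered ring has two sp³ carbons, so it is not fully conjugated — not aromatic (1,3-cyclohexadiene).
The 5-membered ring with one N–H has only sp³ atoms, so it is not fully conjugated — not aromatic (pyrrolidine).
The second 6-membered ring is planar and fully conjugated; 3 ring double bonds give 6 π electrons. Since 6 = 4n+2 (n=1), it is aromatic (benzene ring).
The third 6-membered ring has four sp³ carbons, so it is not fully conjugated — not aromatic (cyclohexane ring).
The fourth 6-membered ring has two sp³ carbons, so it is not fully conjugated — not aromatic (1,3-cyclohexadiene).
The fifth 6-membered ring is planar and fully conjugated; 3 ring double bonds give 6 π electrons. 6 = 4(1)+2, so it is aromatic (benzene ring).
The 5-membered ring with one oxygen has two sp³ carbons, so it is not fully conjugated — not aromatic (oxolane ring).
2 of the 7 rings are aromatic. Total: 2.

2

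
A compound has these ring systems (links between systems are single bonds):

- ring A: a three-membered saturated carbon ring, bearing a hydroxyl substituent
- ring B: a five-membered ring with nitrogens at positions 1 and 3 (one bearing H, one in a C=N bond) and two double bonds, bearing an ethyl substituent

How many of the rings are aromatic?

Ring A has only sp³ atoms, so it is not fully conjugated — not aromatic (cyclopropane).
Ring B has a continuous p-orbital overlap around the ring; 2 ring double bonds (4 π electrons) plus a heteroatom lone pair (2) give 6 π electrons. 6 = 4(1)+2, so ring B is aromatic (imidazole).
Aromatic: B. Total: 1.

1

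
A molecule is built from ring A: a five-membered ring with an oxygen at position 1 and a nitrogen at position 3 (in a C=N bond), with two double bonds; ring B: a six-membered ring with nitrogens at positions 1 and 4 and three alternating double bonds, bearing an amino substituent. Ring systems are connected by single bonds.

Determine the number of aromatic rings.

Ring A is fully conjugated (every ring atom contributes a p orbital); 2 ring double bonds (4 π electrons) plus a heteroatom lone pair (2) give 6 π electrons. That satisfies 4n+2 with n=1, so ring A is aromatic (oxazole).
Ring B is fully conjugated (every ring atom contributes a p orbital); 3 ring double bonds give 6 π electrons. 6 = 4(1)+2, so ring B is aromatic (pyrazine).
Aromatic: A, B. Total: 2.

2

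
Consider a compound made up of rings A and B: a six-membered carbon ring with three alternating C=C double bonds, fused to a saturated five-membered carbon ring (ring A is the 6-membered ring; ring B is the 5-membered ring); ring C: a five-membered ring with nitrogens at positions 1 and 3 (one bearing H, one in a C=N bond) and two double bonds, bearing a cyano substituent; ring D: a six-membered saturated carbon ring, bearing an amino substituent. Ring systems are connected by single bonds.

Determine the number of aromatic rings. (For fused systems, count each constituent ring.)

Ring A has a continuous p-orbital overlap around the ring; 3 ring double bonds give 6 π electrons. That satisfies 4n+2 with n=1, so ring A is aromatic (benzene ring).
Ring B has three sp³ carbons, so it is not fully conjugated — not aromatic (cyclopentane ring).
Ring C is fully conjugated (every ring atom contributes a p orbital); 2 ring double bonds (4 π electrons) plus a heteroatom lone pair (2) give 6 π electrons. That satisfies 4n+2 with n=1, so ring C is aromatic (imidazole).
Ring D has only sp³ atoms, so it is not fully conjugated — not aromatic (cyclohexane).
Aromatic: A, C. Total: 2.

2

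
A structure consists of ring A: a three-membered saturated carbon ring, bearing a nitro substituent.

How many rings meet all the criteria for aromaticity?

Ring A has only sp³ atoms, so it is not fully conjugated — not aromatic (cyclopropane).

0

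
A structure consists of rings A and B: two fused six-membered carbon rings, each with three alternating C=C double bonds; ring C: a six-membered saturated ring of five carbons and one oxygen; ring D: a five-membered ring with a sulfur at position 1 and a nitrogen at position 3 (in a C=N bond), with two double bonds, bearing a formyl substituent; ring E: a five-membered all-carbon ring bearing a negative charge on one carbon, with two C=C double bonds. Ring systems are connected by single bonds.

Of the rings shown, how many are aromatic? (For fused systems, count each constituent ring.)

Rings A and B form a fused bicyclic system with 10 sp² atoms and 10 π electrons from ring double bonds. 10 = 4(2)+2, so the system is aromatic and both rings count as aromatic (naphthalene).
Ring C has only sp³ atoms, so it is not fully conjugated — not aromatic (tetrahydropyran).
Ring D is planar and fully conjugated; 2 ring double bonds (4 π electrons) plus a heteroatom lone pair (2) give 6 π electrons. That satisfies 4n+2 with n=1, so ring D is aromatic (thiazole).
Ring E is fully conjugated (every ring atom contributes a p orbital); 2 ring double bonds (4 π electrons) plus the carbanion lone pair (2) give 6 π electrons. Since 6 = 4n+2 (n=1), ring E is aromatic (cyclopentadienyl anion).
Aromatic: A, B, D, E. Total: 4.

4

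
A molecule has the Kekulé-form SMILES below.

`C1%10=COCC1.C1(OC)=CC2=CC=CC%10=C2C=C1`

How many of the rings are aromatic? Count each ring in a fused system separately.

The SMILES encodes a five-membered ring of four carbons and one oxygen, with one C=C double bond and two sp³ carbons; two fused six-membered carbon rings, each with three alternating C=C double bonds.
The 5-membered ring with one oxygen has two sp³ carbons, so it is not fully conjugated — not aromatic (2,3-dihydrofuran).
The fused 6/6-membered bicyclic is a single π system with 10 sp² atoms and 10 π electrons from ring double bonds. 10 = 4(2)+2, so the system is aromatic and both rings count as aromatic (naphthalene).
2 of the 3 rings are aromatic. Total: 2.

2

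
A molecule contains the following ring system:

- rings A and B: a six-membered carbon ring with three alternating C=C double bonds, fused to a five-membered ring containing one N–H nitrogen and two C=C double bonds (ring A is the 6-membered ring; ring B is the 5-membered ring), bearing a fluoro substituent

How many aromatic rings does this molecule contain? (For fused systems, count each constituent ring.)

Rings A and B form a fused bicyclic system (with one N–H) with 9 sp² atoms and 10 π electrons from ring double bonds plus a heteroatom lone pair. 10 = 4(2)+2, so the system is aromatic and both rings count as aromatic (indole).
Aromatic: A, B. Total: 2.

2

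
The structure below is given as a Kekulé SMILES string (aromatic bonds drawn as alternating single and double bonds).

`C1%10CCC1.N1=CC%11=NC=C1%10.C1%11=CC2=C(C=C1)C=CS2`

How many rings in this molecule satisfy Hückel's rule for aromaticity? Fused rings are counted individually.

The SMILES encodes a four-membered saturated carbon ring; a six-membered ring with nitrogens at positions 1 and 4 and three alternating double bonds; a six-membered carbon ring with three alternating C=C double bonds, fused to a five-membered ring containing one sulfur and two C=C double bonds.
The 4-membered ring has only sp³ atoms, so it is not fully conjugated — not aromatic (cyclobutane).
The 6-membered ring with two nitrogens (1,4) has a continuous p-orbital overlap around the ring; 3 ring double bonds give 6 π electrons. That satisfies 4n+2 with n=1, so it is aromatic (pyrazine).
The fused 6/5-membered bicyclic (with one sulfur) is a single π system with 9 sp² atoms and 10 π electrons from ring double bonds plus a heteroatom lone pair. 10 = 4(2)+2, so the system is aromatic and both rings count as aromatic (benzothiophene).
3 of the 4 rings are aromatic. Total: 3.

3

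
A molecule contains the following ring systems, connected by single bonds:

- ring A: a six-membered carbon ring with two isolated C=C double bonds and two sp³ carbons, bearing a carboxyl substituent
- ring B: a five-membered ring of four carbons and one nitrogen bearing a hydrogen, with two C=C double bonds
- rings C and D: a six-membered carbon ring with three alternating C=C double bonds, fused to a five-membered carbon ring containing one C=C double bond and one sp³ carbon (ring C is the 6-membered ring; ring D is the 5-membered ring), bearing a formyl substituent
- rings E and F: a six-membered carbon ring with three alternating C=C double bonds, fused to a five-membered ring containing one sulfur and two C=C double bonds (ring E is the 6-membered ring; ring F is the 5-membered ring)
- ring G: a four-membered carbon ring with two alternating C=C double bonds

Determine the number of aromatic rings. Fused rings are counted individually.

4

Ring A has two sp³ carbons, so it is not fully conjugated — not aromatic (1,4-cyclohexadiene).
Ring B is planar and fully conjugated; 2 ring double bonds (4 π electrons) plus a heteroatom lone pair (2) give 6 π electrons. That satisfies 4n+2 with n=1, so ring B is aromatic (pyrrole).
Ring C is planar and fully conjugated; 3 ring double bonds give 6 π electrons. 6 = 4(1)+2, so ring C is aromatic (benzene ring).
Ring D has one sp³ carbon, so it is not fully conjugated — not aromatic (cyclopentene ring).
Rings E and F form a fused bicyclic system (with one sulfur) with 9 sp² atoms and 10 π electrons from ring double bonds plus a heteroatom lone pair. 10 = 4(2)+2, so the system is aromatic and both rings count as aromatic (benzothiophene).
Ring G has only sp² ring atoms; a planar conformation would have a fully conjugated π system of 4 electrons. But 4 = 4(1), which is 4n not 4n+2, so ring G is not aromatic (cyclobutadiene) — cyclobutadiene is antiaromatic and distorts to a rectangle.
Aromatic: B, C, E, F. Total: 4.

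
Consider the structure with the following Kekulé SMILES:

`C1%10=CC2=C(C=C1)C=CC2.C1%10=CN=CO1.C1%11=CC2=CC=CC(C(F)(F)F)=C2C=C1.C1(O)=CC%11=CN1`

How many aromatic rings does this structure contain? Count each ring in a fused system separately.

The SMILES encodes a six-membered carbon ring with three alternating C=C double bonds, fused to a five-membered carbon ring containing one C=C double bond and one sp³ carbon; a five-membered ring with an oxygen at position 1 and a nitrogen at position 3 (in a C=N bond), with two double bonds; two fused six-membered carbon rings, each with three alternating C=C double bonds; a five-membered ring of four carbons and one nitrogen bearing a hydrogen, with two C=C double bonds.
The 6-membered ring is fully conjugated (every ring atom contributes a p orbital); 3 ring double bonds give 6 π electrons. Since 6 = 4n+2 (n=1), it is aromatic (benzene ring).
The 5-membered ring has one sp³ carbon, so it is not fully conjugated — not aromatic (cyclopentene ring).
The 5-membered ring with one oxygen and one =N– is planar and fully conjugated; 2 ring double bonds (4 π electrons) plus a heteroatom lone pair (2) give 6 π electrons. 6 = 4(1)+2, so it is aromatic (oxazole).
The fused 6/6-membered bicyclic is a single π system with 10 sp² atoms and 10 π electrons from ring double bonds. 10 = 4(2)+2, so the system is aromatic and both rings count as aromatic (naphthalene).
The 5-membered ring with one N–H has a continuous p-orbital overlap around the ring; 2 ring double bonds (4 π electrons) plus a heteroatom lone pair (2) give 6 π electrons. That satisfies 4n+2 with n=1, so it is aromatic (pyrrole).
5 of the 6 rings are aromatic. Total: 5.

5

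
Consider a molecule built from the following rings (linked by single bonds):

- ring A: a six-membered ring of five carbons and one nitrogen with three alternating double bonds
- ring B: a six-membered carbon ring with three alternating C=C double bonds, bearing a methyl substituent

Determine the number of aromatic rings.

2

Ring A has a continuous p-orbital overlap around the ring; 3 ring double bonds give 6 π electrons. That satisfies 4n+2 with n=1, so ring A is aromatic (pyridine).
Ring B is planar and fully conjugated; 3 ring double bonds give 6 π electrons. Since 6 = 4n+2 (n=1), ring B is aromatic (benzene).
Aromatic: A, B. Total: 2.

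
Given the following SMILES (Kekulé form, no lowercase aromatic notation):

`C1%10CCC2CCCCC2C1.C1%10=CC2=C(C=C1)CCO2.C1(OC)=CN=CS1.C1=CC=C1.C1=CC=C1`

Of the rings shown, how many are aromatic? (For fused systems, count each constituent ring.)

2

The SMILES encodes two fused six-membered saturated carbon rings; a six-membered carbon ring with three alternating C=C double bonds, fused to a five-membered ring containing one oxygen and two sp³ carbons; a five-membered ring with a sulfur at position 1 and a nitrogen at position 3 (in a C=N bond), with two double bonds; a four-membered carbon ring with two alternating C=C double bonds; a four-membered carbon ring with two alternating C=C double bonds.
The 6-membered ring has only sp³ atoms, so it is not fully conjugated — not aromatic (cyclohexane ring).
The second 6-membered ring has only sp³ atoms, so it is not fully conjugated — not aromatic (cyclohexane ring).
The third 6-membered ring is planar and fully conjugated; 3 ring double bonds give 6 π electrons. Since 6 = 4n+2 (n=1), it is aromatic (benzene ring).
The 5-membered ring with one oxygen has two sp³ carbons, so it is not fully conjugated — not aromatic (oxolane ring).
The 5-membered ring with one sulfur and one =N– is fully conjugated (every ring atom contributes a p orbital); 2 ring double bonds (4 π electrons) plus a heteroatom lone pair (2) give 6 π electrons. 6 = 4(1)+2, so it is aromatic (thiazole).
The 4-membered ring has only sp² ring atoms; a planar conformation would have a fully conjugated π system of 4 electrons. But 4 = 4(1), which is 4n not 4n+2, so it is not aromatic (cyclobutadiene) — cyclobutadiene is antiaromatic and distorts to a rectangle.
The second 4-membered ring has only sp² ring atoms; a planar conformation would have a fully conjugated π system of 4 electrons. But 4 = 4(1), which is 4n not 4n+2, so it is not aromatic (cyclobutadiene) — cyclobutadiene is antiaromatic and distorts to a rectangle.
2 of the 7 rings are aromatic. Total: 2.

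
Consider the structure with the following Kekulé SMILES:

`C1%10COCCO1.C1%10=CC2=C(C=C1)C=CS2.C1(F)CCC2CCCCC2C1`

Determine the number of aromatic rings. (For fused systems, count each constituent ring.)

The SMILES encodes a six-membered saturated ring with oxygens at positions 1 and 4; a six-membered carbon ring with three alternating C=C double bonds, fused to a five-membered ring containing one sulfur and two C=C double bonds; two fused six-membered saturated carbon rings.
The 6-membered ring with two oxygens (1,4) has only sp³ atoms, so it is not fully conjugated — not aromatic (1,4-dioxane).
The fused 6/5-membered bicyclic (with one sulfur) is a single π system with 9 sp² atoms and 10 π electrons from ring double bonds plus a heteroatom lone pair. 10 = 4(2)+2, so the system is aromatic and both rings count as aromatic (benzothiophene).
The 6-membered ring has only sp³ atoms, so it is not fully conjugated — not aromatic (cyclohexane ring).
The second 6-membered ring has only sp³ atoms, so it is not fully conjugated — not aromatic (cyclohexane ring).
2 of the 5 rings are aromatic. Total: 2.

2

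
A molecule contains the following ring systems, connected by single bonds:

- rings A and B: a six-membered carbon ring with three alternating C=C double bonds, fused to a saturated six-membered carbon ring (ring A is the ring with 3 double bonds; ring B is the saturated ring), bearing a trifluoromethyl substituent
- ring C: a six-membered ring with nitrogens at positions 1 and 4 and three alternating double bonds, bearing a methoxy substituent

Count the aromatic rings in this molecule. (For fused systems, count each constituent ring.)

2

Ring A has a continuous p-orbital overlap around the ring; 3 ring double bonds give 6 π electrons. Since 6 = 4n+2 (n=1), ring A is aromatic (benzene ring).
Ring B has four sp³ carbons, so it is not fully conjugated — not aromatic (cyclohexane ring).
Ring C is planar and fully conjugated; 3 ring double bonds give 6 π electrons. Since 6 = 4n+2 (n=1), ring C is aromatic (pyrazine).
Aromatic: A, C. Total: 2.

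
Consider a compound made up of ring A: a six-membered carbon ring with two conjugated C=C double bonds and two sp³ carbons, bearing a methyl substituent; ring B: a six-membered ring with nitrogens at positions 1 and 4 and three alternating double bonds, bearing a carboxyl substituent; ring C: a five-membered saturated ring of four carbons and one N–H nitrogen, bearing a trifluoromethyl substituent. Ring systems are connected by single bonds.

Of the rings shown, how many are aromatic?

1

Ring A has two sp³ carbons, so it is not fully conjugated — not aromatic (1,3-cyclohexadiene).
Ring B is fully conjugated (every ring atom contributes a p orbital); 3 ring double bonds give 6 π electrons. That satisfies 4n+2 with n=1, so ring B is aromatic (pyrazine).
Ring C has only sp³ atoms, so it is not fully conjugated — not aromatic (pyrrolidine).
Aromatic: B. Total: 1.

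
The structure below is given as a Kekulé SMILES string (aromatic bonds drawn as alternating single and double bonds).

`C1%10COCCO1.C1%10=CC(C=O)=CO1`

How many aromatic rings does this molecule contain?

1

The SMILES encodes a six-membered saturated ring with oxygens at positions 1 and 4; a five-membered ring of four carbons and one oxygen, with two C=C double bonds.
The 6-membered ring with two oxygens (1,4) has only sp³ atoms, so it is not fully conjugated — not aromatic (1,4-dioxane).
The 5-membered ring with one oxygen is planar and fully conjugated; 2 ring double bonds (4 π electrons) plus a heteroatom lone pair (2) give 6 π electrons. Since 6 = 4n+2 (n=1), it is aromatic (furan).
1 of the 2 rings is aromatic. Total: 1.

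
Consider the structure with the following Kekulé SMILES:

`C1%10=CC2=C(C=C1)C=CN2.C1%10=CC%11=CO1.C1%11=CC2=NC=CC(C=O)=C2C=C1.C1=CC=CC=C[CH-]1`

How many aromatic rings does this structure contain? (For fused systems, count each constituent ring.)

5

The SMILES encodes a six-membered carbon ring with three alternating C=C double bonds, fused to a five-membered ring containing one N–H nitrogen and two C=C double bonds; a five-membered ring of four carbons and one oxygen, with two C=C double bonds; two fused six-membered rings, each with three alternating double bonds; one ring is all carbon and the other has one ring nitrogen; a seven-membered all-carbon ring bearing a negative charge on one carbon, with three C=C double bonds.
The fused 6/5-membered bicyclic (with one N–H) is a single π system with 9 sp² atoms and 10 π electrons from ring double bonds plus a heteroatom lone pair. 10 = 4(2)+2, so the system is aromatic and both rings count as aromatic (indole).
The 5-membered ring with one oxygen has a continuous p-orbital overlap around the ring; 2 ring double bonds (4 π electrons) plus a heteroatom lone pair (2) give 6 π electrons. 6 = 4(1)+2, so it is aromatic (furan).
The fused 6/6-membered bicyclic (with one nitrogen) is a single π system with 10 sp² atoms and 10 π electrons from ring double bonds. 10 = 4(2)+2, so the system is aromatic and both rings count as aromatic (quinoline).
The 7-membered ring has only sp² ring atoms; a planar conformation would have a fully conjugated π system of 8 electrons. But 8 = 4(2), which is 4n not 4n+2, so it is not aromatic (cycloheptatrienyl anion).
5 of the 6 rings are aromatic. Total: 5.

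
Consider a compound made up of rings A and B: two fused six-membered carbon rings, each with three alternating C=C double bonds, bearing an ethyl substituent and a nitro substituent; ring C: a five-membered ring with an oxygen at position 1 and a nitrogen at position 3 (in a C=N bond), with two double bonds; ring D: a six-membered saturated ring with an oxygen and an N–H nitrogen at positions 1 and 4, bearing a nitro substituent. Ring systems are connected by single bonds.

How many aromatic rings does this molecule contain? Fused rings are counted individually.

Rings A and B form a fused bicyclic system with 10 sp² atoms and 10 π electrons from ring double bonds. 10 = 4(2)+2, so the system is aromatic and both rings count as aromatic (naphthalene).
Ring C has a continuous p-orbital overlap around the ring; 2 ring double bonds (4 π electrons) plus a heteroatom lone pair (2) give 6 π electrons. Since 6 = 4n+2 (n=1), ring C is aromatic (oxazole).
Ring D has only sp³ atoms, so it is not fully conjugated — not aromatic (morpholine).
Aromatic: A, B, C. Total: 3.

3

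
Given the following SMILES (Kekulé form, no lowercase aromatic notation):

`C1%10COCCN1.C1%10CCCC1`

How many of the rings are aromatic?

The SMILES encodes a six-membered saturated ring with an oxygen and an N–H nitrogen at positions 1 and 4; a five-membered saturated carbon ring.
The 6-membered ring with one oxygen and one N–H (1,4) has only sp³ atoms, so it is not fully conjugated — not aromatic (morpholine).
The 5-membered ring has only sp³ atoms, so it is not fully conjugated — not aromatic (cyclopentane).
None of the rings are aromatic. Total: 0.

0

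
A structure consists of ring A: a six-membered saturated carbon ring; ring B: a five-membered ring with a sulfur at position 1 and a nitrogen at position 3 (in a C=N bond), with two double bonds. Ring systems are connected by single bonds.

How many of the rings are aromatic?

1

Ring A has only sp³ atoms, so it is not fully conjugated — not aromatic (cyclohexane).
Ring B has a continuous p-orbital overlap around the ring; 2 ring double bonds (4 π electrons) plus a heteroatom lone pair (2) give 6 π electrons. That satisfies 4n+2 with n=1, so ring B is aromatic (thiazole).
Aromatic: B. Total: 1.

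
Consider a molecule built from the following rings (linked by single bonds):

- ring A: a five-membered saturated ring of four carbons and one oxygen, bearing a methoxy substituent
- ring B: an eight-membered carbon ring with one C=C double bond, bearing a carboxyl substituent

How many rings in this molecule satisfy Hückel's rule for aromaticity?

Ring A has only sp³ atoms, so it is not fully conjugated — not aromatic (tetrahydrofuran).
Ring B has six sp³ carbons, so it is not fully conjugated — not aromatic (cyclooctene).
No ring is aromatic. Total: 0.

0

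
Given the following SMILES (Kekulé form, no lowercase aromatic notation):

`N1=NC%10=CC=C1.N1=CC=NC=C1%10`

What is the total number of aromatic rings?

2

The SMILES encodes a six-membered ring with two adjacent nitrogens and three alternating double bonds; a six-membered ring with nitrogens at positions 1 and 4 and three alternating double bonds.
The 6-membered ring with two nitrogens (1,2) has a continuous p-orbital overlap around the ring; 3 ring double bonds give 6 π electrons. Since 6 = 4n+2 (n=1), it is aromatic (pyridazine).
The 6-membered ring with two nitrogens (1,4) is planar and fully conjugated; 3 ring double bonds give 6 π electrons. Since 6 = 4n+2 (n=1), it is aromatic (pyrazine).
2 of the 2 rings are aromatic. Total: 2.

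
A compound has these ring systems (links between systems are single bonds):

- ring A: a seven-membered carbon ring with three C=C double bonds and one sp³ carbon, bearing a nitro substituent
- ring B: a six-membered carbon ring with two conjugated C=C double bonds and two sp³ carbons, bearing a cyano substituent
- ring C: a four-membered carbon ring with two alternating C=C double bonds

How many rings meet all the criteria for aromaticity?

0

Ring A has one sp³ carbon, so it is not fully conjugated — not aromatic (cycloheptatriene).
Ring B has two sp³ carbons, so it is not fully conjugated — not aromatic (1,3-cyclohexadiene).
Ring C has only sp² ring atoms; a planar conformation would have a fully conjugated π system of 4 electrons. But 4 = 4(1), which is 4n not 4n+2, so ring C is not aromatic (cyclobutadiene) — cyclobutadiene is antiaromatic and distorts to a rectangle.
No ring is aromatic. Total: 0.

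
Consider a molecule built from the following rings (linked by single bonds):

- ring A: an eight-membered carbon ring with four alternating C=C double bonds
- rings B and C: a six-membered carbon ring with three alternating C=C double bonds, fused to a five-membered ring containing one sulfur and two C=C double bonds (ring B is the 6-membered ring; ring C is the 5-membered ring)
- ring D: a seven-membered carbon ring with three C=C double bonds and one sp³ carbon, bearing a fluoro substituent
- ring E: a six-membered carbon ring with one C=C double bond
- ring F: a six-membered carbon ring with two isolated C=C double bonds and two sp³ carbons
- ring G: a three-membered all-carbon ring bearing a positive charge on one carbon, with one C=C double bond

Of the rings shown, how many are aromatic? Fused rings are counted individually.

Ring A has only sp² ring atoms; a planar conformation would have a fully conjugated π system of 8 electrons. But 8 = 4(2), which is 4n not 4n+2, so ring A is not aromatic (cyclooctatetraene) — cyclooctatetraene distorts into a non-planar tub to avoid antiaromaticity.
Rings B and C form a fused bicyclic system (with one sulfur) with 9 sp² atoms and 10 π electrons from ring double bonds plus a heteroatom lone pair. 10 = 4(2)+2, so the system is aromatic and both rings count as aromatic (benzothiophene).
Ring D has one sp³ carbon, so it is not fully conjugated — not aromatic (cycloheptatriene).
Ring E has four sp³ carbons, so it is not fully conjugated — not aromatic (cyclohexene).
Ring F has two sp³ carbons, so it is not fully conjugated — not aromatic (1,4-cyclohexadiene).
Ring G is planar and fully conjugated; 1 ring double bond (2 π electrons) plus the carbocation's empty p orbital (0, but keeps the ring conjugated) give 2 π electrons. 2 = 4(0)+2, so ring G is aromatic (cyclopropenyl cation).
Aromatic: B, C, G. Total: 3.

3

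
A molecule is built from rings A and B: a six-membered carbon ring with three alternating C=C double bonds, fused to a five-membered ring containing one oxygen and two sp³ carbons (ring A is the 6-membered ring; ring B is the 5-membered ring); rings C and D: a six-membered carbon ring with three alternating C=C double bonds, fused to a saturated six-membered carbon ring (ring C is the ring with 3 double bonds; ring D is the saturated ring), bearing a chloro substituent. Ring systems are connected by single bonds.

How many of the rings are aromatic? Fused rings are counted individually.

Ring A is planar and fully conjugated; 3 ring double bonds give 6 π electrons. 6 = 4(1)+2, so ring A is aromatic (benzene ring).
Ring B has two sp³ carbons, so it is not fully conjugated — not aromatic (oxolane ring).
Ring C has a continuous p-orbital overlap around the ring; 3 ring double bonds give 6 π electrons. That satisfies 4n+2 with n=1, so ring C is aromatic (benzene ring).
Ring D has four sp³ carbons, so it is not fully conjugated — not aromatic (cyclohexane ring).
Aromatic: A, C. Total: 2.

2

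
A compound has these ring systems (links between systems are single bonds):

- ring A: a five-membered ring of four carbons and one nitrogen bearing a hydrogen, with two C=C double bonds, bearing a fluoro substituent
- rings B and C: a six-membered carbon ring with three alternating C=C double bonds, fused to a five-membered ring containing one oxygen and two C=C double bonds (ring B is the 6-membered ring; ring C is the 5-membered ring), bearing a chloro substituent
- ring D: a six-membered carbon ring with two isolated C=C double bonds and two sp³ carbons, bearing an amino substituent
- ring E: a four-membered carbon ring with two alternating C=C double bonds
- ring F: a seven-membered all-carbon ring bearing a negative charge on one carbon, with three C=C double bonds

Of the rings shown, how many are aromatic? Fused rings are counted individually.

Ring A is planar and fully conjugated; 2 ring double bonds (4 π electrons) plus a heteroatom lone pair (2) give 6 π electrons. 6 = 4(1)+2, so ring A is aromatic (pyrrole).
Rings B and C form a fused bicyclic system (with one oxygen) with 9 sp² atoms and 10 π electrons from ring double bonds plus a heteroatom lone pair. 10 = 4(2)+2, so the system is aromatic and both rings count as aromatic (benzofuran).
Ring D has two sp³ carbons, so it is not fully conjugated — not aromatic (1,4-cyclohexadiene).
Ring E has only sp² ring atoms; a planar conformation would have a fully conjugated π system of 4 electrons. But 4 = 4(1), which is 4n not 4n+2, so ring E is not aromatic (cyclobutadiene) — cyclobutadiene is antiaromatic and distorts to a rectangle.
Ring F has only sp² ring atoms; a planar conformation would have a fully conjugated π system of 8 electrons. But 8 = 4(2), which is 4n not 4n+2, so ring F is not aromatic (cycloheptatrienyl anion).
Aromatic: A, B, C. Total: 3.

3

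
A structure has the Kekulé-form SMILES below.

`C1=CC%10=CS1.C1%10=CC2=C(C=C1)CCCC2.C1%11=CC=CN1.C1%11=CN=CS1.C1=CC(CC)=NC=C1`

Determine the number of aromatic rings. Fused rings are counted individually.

The SMILES encodes a five-membered ring of four carbons and one sulfur, with two C=C double bonds; a six-membered carbon ring with three alternating C=C double bonds, fused to a saturated six-membered carbon ring; a five-membered ring of four carbons and one nitrogen bearing a hydrogen, with two C=C double bonds; a five-membered ring with a sulfur at position 1 and a nitrogen at position 3 (in a C=N bond), with two double bonds; a six-membered ring of five carbons and one nitrogen with three alternating double bonds.
The 5-membered ring with one sulfur is fully conjugated (every ring atom contributes a p orbital); 2 ring double bonds (4 π electrons) plus a heteroatom lone pair (2) give 6 π electrons. Since 6 = 4n+2 (n=1), it is aromatic (thiophene).
The 6-membered ring is planar and fully conjugated; 3 ring double bonds give 6 π electrons. Since 6 = 4n+2 (n=1), it is aromatic (benzene ring).
The second 6-membered ring has four sp³ carbons, so it is not fully conjugated — not aromatic (cyclohexane ring).
The 5-membered ring with one N–H is fully conjugated (every ring atom contributes a p orbital); 2 ring double bonds (4 π electrons) plus a heteroatom lone pair (2) give 6 π electrons. 6 = 4(1)+2, so it is aromatic (pyrrole).
The 5-membered ring with one sulfur and one =N– has a continuous p-orbital overlap around the ring; 2 ring double bonds (4 π electrons) plus a heteroatom lone pair (2) give 6 π electrons. Since 6 = 4n+2 (n=1), it is aromatic (thiazole).
The 6-membered ring with one nitrogen is planar and fully conjugated; 3 ring double bonds give 6 π electrons. Since 6 = 4n+2 (n=1), it is aromatic (pyridine).
5 of the 6 rings are aromatic. Total: 5.

5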